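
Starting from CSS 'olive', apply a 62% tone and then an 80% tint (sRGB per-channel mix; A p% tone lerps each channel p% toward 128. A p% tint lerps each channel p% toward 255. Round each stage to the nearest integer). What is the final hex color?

#e6e6dc

CSS olive is rgb(128, 128, 0).
Per channel, c → c + 0.62(128 − c):
  R: 128 + 0 = 128 → 128
  G: 128 + 0 = 128 → 128
  B: 0 + 79.36 = 79.36 → 79
After the tone: rgb(128, 128, 79) = #80804f.
An 80% tint moves each channel 80% toward 255:
  R: 128 + 101.6 = 229.6 → 230
  G: 128 + 0.8×(255−128) = 128 + 101.6 = 229.6 → 230
  B: 79 + 140.8 = 219.8 → 220
rgb(230, 230, 220) = #e6e6dc.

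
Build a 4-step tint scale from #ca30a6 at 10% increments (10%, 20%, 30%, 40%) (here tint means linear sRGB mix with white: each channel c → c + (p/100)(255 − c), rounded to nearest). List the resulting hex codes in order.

#ca30a6 is rgb(202, 48, 166).
10%: (202 + 5.3 = 207.3→207, 48 + 20.7 = 68.7→69, 166 + 8.9 = 174.9→175) → #cf45af
20%: (202 + 10.6 = 212.6→213, 48 + 41.4 = 89.4→89, 166 + 17.8 = 183.8→184) → #d559b8
30%: (202 + 15.9 = 217.9→218, 48 + 62.1 = 110.1→110, 166 + 26.7 = 192.7→193) → #da6ec1
40%: (202 + 21.2 = 223.2→223, 48 + 82.8 = 130.8→131, 166 + 35.6 = 201.6→202) → #df83ca

#cf45af, #d559b8, #da6ec1, #df83ca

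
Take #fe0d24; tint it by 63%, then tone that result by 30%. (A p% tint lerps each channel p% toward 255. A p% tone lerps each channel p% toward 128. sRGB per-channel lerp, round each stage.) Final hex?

#d99aa0

#fe0d24 is rgb(254, 13, 36).
Lerp each channel 63% toward 255:
  R: 254 + 0.63×(255−254) = 254 + 0.63 = 254.63 → 255
  G: 13 + 152.46 = 165.46 → 165
  B: 36 + 0.63×(255−36) = 36 + 137.97 = 173.97 → 174
After the tint: rgb(255, 165, 174) = #ffa5ae.
Lerp each channel 30% toward 128:
  R: 255 + 0.3×(128−255) = 255 − 38.1 = 216.9 → 217
  G: 165 − 11.1 = 153.9 → 154
  B: 174 − 13.8 = 160.2 → 160
rgb(217, 154, 160) = #d99aa0.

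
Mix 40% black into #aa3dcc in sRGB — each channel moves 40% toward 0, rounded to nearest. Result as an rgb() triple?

#aa3dcc is rgb(170, 61, 204).
A 40% shade moves each channel 40% toward 0:
  R: 170 − 68 = 102 → 102
  G: 61 − 24.4 = 36.6 → 37
  B: 204 + 0.4×(0−204) = 204 − 81.6 = 122.4 → 122

rgb(102, 37, 122)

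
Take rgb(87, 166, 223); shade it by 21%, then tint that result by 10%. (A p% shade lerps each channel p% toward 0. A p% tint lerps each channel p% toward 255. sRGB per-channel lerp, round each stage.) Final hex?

Per channel, c → c + 0.21(0 − c):
  R: 87 + 0.21×(0−87) = 87 − 18.27 = 68.73 → 69
  G: 166 − 34.86 = 131.14 → 131
  B: 223 + 0.21×(0−223) = 223 − 46.83 = 176.17 → 176
After the shade: rgb(69, 131, 176) = #4583B0.
Lerp each channel 10% toward 255:
  R: 69 + 0.1×(255−69) = 69 + 18.6 = 87.6 → 88
  G: 131 + 12.4 = 143.4 → 143
  B: 176 + 0.1×(255−176) = 176 + 7.9 = 183.9 → 184
rgb(88, 143, 184) = #588FB8.

#588FB8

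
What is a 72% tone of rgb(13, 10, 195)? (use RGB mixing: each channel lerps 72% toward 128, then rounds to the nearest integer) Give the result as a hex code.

#605F93

Per channel, c → c + 0.72(128 − c):
  R: 13 + 82.8 = 95.8 → 96
  G: 10 + 0.72×(128−10) = 10 + 84.96 = 94.96 → 95
  B: 195 − 48.24 = 146.76 → 147
rgb(96, 95, 147) = #605F93.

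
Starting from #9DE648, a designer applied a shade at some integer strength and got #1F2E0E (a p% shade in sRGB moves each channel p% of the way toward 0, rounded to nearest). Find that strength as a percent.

80%

#9DE648 is rgb(157, 230, 72); #1F2E0E is rgb(31, 46, 14).
On the G channel (widest range): 46 ≈ 230 + (p/100)(0 − 230), so p ≈ 100×(46 − 230)/(0 − 230) = -18400/-230 = 80.00.
p = 80 reproduces all three channels after rounding.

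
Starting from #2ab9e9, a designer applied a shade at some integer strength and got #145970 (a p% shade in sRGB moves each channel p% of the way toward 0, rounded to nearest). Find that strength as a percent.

#2ab9e9 is rgb(42, 185, 233); #145970 is rgb(20, 89, 112).
On the B channel (widest range): 112 ≈ 233 + (p/100)(0 − 233), so p ≈ 100×(112 − 233)/(0 − 233) = -12100/-233 = 51.93.
p = 52 reproduces all three channels after rounding.

52%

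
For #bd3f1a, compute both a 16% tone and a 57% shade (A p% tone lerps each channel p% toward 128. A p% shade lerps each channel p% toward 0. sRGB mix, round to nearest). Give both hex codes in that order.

#bd3f1a is rgb(189, 63, 26).
16% tone:
  R: 189 − 9.76 = 179.24 → 179
  G: 63 + 0.16×(128−63) = 63 + 10.4 = 73.4 → 73
  B: 26 + 0.16×(128−26) = 26 + 16.32 = 42.32 → 42
  → #b3492a
57% shade:
  R: 189 + 0.57×(0−189) = 189 − 107.73 = 81.27 → 81
  G: 63 + 0.57×(0−63) = 63 − 35.91 = 27.09 → 27
  B: 26 + 0.57×(0−26) = 26 − 14.82 = 11.18 → 11
  → #511b0b

#b3492a, #511b0b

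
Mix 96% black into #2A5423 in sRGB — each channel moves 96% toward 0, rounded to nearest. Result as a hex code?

#2A5423 is rgb(42, 84, 35).
Lerp each channel 96% toward 0:
  R: 42 − 40.32 = 1.68 → 2
  G: 84 + 0.96×(0−84) = 84 − 80.64 = 3.36 → 3
  B: 35 − 33.6 = 1.4 → 1
rgb(2, 3, 1) = #020301.

#020301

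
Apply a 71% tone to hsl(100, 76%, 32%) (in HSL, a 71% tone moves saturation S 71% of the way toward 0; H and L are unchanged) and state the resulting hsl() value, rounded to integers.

hsl(100, 22%, 32%)

S moves 71% from 76 toward 0: 76 − 53.96 = 22.04 → 22.
H and L are unchanged.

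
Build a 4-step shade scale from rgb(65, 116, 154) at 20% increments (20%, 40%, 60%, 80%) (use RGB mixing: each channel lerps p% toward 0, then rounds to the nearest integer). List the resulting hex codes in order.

#345d7b, #27465c, #1a2e3e, #0d171f

20%: (65 − 13 = 52→52, 116 − 23.2 = 92.8→93, 154 − 30.8 = 123.2→123) → #345d7b
40%: (65 − 26 = 39→39, 116 − 46.4 = 69.6→70, 154 − 61.6 = 92.4→92) → #27465c
60%: (65 − 39 = 26→26, 116 − 69.6 = 46.4→46, 154 − 92.4 = 61.6→62) → #1a2e3e
80%: (65 − 52 = 13→13, 116 − 92.8 = 23.2→23, 154 − 123.2 = 30.8→31) → #0d171f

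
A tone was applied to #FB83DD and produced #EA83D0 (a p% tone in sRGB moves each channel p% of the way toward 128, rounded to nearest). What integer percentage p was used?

#FB83DD is rgb(251, 131, 221); #EA83D0 is rgb(234, 131, 208).
On the R channel (widest range): 234 ≈ 251 + (p/100)(128 − 251), so p ≈ 100×(234 − 251)/(128 − 251) = -1700/-123 = 13.82.
p = 14 reproduces all three channels after rounding.

14%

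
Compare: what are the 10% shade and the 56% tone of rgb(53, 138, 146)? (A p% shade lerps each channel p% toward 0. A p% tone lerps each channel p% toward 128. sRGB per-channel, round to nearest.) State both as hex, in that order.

#307c83, #5f8488

10% shade:
  R: 53 + 0.1×(0−53) = 53 − 5.3 = 47.7 → 48
  G: 138 + 0.1×(0−138) = 138 − 13.8 = 124.2 → 124
  B: 146 − 14.6 = 131.4 → 131
  → #307c83
56% tone:
  R: 53 + 42 = 95 → 95
  G: 138 + 0.56×(128−138) = 138 − 5.6 = 132.4 → 132
  B: 146 + 0.56×(128−146) = 146 − 10.08 = 135.92 → 136
  → #5f8488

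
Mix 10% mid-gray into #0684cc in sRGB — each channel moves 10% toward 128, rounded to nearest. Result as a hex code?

#0684cc is rgb(6, 132, 204).
A 10% tone moves each channel 10% toward 128:
  R: 6 + 12.2 = 18.2 → 18
  G: 132 + 0.1×(128−132) = 132 − 0.4 = 131.6 → 132
  B: 204 − 7.6 = 196.4 → 196
rgb(18, 132, 196) = #1284c4.

#1284c4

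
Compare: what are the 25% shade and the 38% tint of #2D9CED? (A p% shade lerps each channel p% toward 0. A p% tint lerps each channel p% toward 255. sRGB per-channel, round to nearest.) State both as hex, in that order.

#2275B2, #7DC2F4

#2D9CED is rgb(45, 156, 237).
25% shade:
  R: 45 − 11.25 = 33.75 → 34
  G: 156 − 39 = 117 → 117
  B: 237 + 0.25×(0−237) = 237 − 59.25 = 177.75 → 178
  → #2275B2
38% tint:
  R: 45 + 0.38×(255−45) = 45 + 79.8 = 124.8 → 125
  G: 156 + 0.38×(255−156) = 156 + 37.62 = 193.62 → 194
  B: 237 + 6.84 = 243.84 → 244
  → #7DC2F4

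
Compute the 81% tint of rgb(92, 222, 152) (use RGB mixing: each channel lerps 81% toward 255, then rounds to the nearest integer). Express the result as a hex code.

#E0F9EB

An 81% tint moves each channel 81% toward 255:
  R: 92 + 0.81×(255−92) = 92 + 132.03 = 224.03 → 224
  G: 222 + 26.73 = 248.73 → 249
  B: 152 + 0.81×(255−152) = 152 + 83.43 = 235.43 → 235
rgb(224, 249, 235) = #E0F9EB.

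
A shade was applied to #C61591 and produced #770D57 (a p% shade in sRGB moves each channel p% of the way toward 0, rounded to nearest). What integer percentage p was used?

40%

#C61591 is rgb(198, 21, 145); #770D57 is rgb(119, 13, 87).
On the R channel (widest range): 119 ≈ 198 + (p/100)(0 − 198), so p ≈ 100×(119 − 198)/(0 − 198) = -7900/-198 = 39.90.
p = 40 reproduces all three channels after rounding.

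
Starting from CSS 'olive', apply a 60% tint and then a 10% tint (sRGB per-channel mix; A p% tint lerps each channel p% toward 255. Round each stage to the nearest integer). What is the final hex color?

CSS olive is rgb(128, 128, 0).
Lerp each channel 60% toward 255:
  R: 128 + 0.6×(255−128) = 128 + 76.2 = 204.2 → 204
  G: 128 + 0.6×(255−128) = 128 + 76.2 = 204.2 → 204
  B: 0 + 0.6×(255−0) = 0 + 153 = 153 → 153
After the tint: rgb(204, 204, 153) = #CCCC99.
Lerp each channel 10% toward 255:
  R: 204 + 5.1 = 209.1 → 209
  G: 204 + 0.1×(255−204) = 204 + 5.1 = 209.1 → 209
  B: 153 + 0.1×(255−153) = 153 + 10.2 = 163.2 → 163
rgb(209, 209, 163) = #D1D1A3.

#D1D1A3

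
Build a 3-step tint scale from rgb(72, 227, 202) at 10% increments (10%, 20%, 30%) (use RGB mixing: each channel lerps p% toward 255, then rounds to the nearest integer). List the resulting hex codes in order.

#5ae6cf, #6de9d5, #7febda

10%: (72 + 18.3 = 90.3→90, 227 + 2.8 = 229.8→230, 202 + 5.3 = 207.3→207) → #5ae6cf
20%: (72 + 36.6 = 108.6→109, 227 + 5.6 = 232.6→233, 202 + 10.6 = 212.6→213) → #6de9d5
30%: (72 + 54.9 = 126.9→127, 227 + 8.4 = 235.4→235, 202 + 15.9 = 217.9→218) → #7febda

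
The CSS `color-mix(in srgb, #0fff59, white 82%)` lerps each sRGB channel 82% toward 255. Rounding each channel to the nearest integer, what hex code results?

#d4ffe1

#0fff59 is rgb(15, 255, 89).
An 82% tint moves each channel 82% toward 255:
  R: 15 + 196.8 = 211.8 → 212
  G: 255 + 0.82×(255−255) = 255 + 0 = 255 → 255
  B: 89 + 136.12 = 225.12 → 225
rgb(212, 255, 225) = #d4ffe1.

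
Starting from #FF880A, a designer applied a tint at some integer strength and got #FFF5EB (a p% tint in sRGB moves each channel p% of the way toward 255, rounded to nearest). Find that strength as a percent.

#FF880A is rgb(255, 136, 10); #FFF5EB is rgb(255, 245, 235).
On the B channel (widest range): 235 ≈ 10 + (p/100)(255 − 10), so p ≈ 100×(235 − 10)/(255 − 10) = 22500/245 = 91.84.
p = 92 reproduces all three channels after rounding.

92%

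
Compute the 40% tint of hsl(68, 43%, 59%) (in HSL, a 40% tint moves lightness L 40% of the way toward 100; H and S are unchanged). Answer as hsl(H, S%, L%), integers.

hsl(68, 43%, 75%)

L moves 40% from 59 toward 100: 59 + 16.4 = 75.4 → 75.
H and S are unchanged.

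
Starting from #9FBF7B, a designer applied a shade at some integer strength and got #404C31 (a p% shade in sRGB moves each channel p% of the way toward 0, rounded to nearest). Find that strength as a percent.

60%

#9FBF7B is rgb(159, 191, 123); #404C31 is rgb(64, 76, 49).
On the G channel (widest range): 76 ≈ 191 + (p/100)(0 − 191), so p ≈ 100×(76 − 191)/(0 − 191) = -11500/-191 = 60.21.
p = 60 reproduces all three channels after rounding.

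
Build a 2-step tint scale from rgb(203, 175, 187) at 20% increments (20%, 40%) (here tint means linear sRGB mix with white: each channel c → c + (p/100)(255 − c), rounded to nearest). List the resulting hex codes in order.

#D5BFC9, #E0CFD6

20%: (203 + 10.4 = 213.4→213, 175 + 16 = 191→191, 187 + 13.6 = 200.6→201) → #D5BFC9
40%: (203 + 20.8 = 223.8→224, 175 + 32 = 207→207, 187 + 27.2 = 214.2→214) → #E0CFD6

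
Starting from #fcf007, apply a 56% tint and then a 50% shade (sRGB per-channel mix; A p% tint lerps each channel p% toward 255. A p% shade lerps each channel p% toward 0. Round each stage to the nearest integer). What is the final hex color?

#7f7c49

#fcf007 is rgb(252, 240, 7).
Lerp each channel 56% toward 255:
  R: 252 + 1.68 = 253.68 → 254
  G: 240 + 0.56×(255−240) = 240 + 8.4 = 248.4 → 248
  B: 7 + 138.88 = 145.88 → 146
After the tint: rgb(254, 248, 146) = #fef892.
Lerp each channel 50% toward 0:
  R: 254 + 0.5×(0−254) = 254 − 127 = 127 → 127
  G: 248 + 0.5×(0−248) = 248 − 124 = 124 → 124
  B: 146 + 0.5×(0−146) = 146 − 73 = 73 → 73
rgb(127, 124, 73) = #7f7c49.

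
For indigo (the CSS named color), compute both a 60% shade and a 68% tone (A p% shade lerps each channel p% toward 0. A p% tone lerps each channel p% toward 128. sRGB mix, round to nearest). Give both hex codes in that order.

#1E0034, #6F5781

CSS indigo is rgb(75, 0, 130).
60% shade:
  R: 75 + 0.6×(0−75) = 75 − 45 = 30 → 30
  G: 0 + 0.6×(0−0) = 0 + 0 = 0 → 0
  B: 130 + 0.6×(0−130) = 130 − 78 = 52 → 52
  → #1E0034
68% tone:
  R: 75 + 36.04 = 111.04 → 111
  G: 0 + 0.68×(128−0) = 0 + 87.04 = 87.04 → 87
  B: 130 + 0.68×(128−130) = 130 − 1.36 = 128.64 → 129
  → #6F5781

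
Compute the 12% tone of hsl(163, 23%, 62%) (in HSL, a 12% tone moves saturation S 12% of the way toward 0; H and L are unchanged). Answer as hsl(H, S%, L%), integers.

S moves 12% from 23 toward 0: 23 − 2.76 = 20.24 → 20.
H and L are unchanged.

hsl(163, 20%, 62%)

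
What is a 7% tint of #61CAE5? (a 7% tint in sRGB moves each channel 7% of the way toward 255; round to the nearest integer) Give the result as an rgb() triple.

rgb(108, 206, 231)

#61CAE5 is rgb(97, 202, 229).
A 7% tint moves each channel 7% toward 255:
  R: 97 + 0.07×(255−97) = 97 + 11.06 = 108.06 → 108
  G: 202 + 0.07×(255−202) = 202 + 3.71 = 205.71 → 206
  B: 229 + 0.07×(255−229) = 229 + 1.82 = 230.82 → 231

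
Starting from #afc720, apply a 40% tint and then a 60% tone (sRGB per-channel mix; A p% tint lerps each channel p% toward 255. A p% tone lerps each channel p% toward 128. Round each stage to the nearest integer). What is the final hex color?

#afc720 is rgb(175, 199, 32).
A 40% tint moves each channel 40% toward 255:
  R: 175 + 32 = 207 → 207
  G: 199 + 22.4 = 221.4 → 221
  B: 32 + 0.4×(255−32) = 32 + 89.2 = 121.2 → 121
After the tint: rgb(207, 221, 121) = #cfdd79.
A 60% tone moves each channel 60% toward 128:
  R: 207 + 0.6×(128−207) = 207 − 47.4 = 159.6 → 160
  G: 221 + 0.6×(128−221) = 221 − 55.8 = 165.2 → 165
  B: 121 + 4.2 = 125.2 → 125
rgb(160, 165, 125) = #a0a57d.

#a0a57d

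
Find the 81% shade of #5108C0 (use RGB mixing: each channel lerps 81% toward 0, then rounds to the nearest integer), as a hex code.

#0F0224

#5108C0 is rgb(81, 8, 192).
Per channel, c → c + 0.81(0 − c):
  R: 81 + 0.81×(0−81) = 81 − 65.61 = 15.39 → 15
  G: 8 + 0.81×(0−8) = 8 − 6.48 = 1.52 → 2
  B: 192 − 155.52 = 36.48 → 36
rgb(15, 2, 36) = #0F0224.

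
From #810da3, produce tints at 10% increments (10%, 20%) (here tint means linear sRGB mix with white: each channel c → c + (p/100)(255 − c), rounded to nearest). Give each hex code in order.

#8e25ac, #9a3db5

#810da3 is rgb(129, 13, 163).
10%: (129 + 12.6 = 141.6→142, 13 + 24.2 = 37.2→37, 163 + 9.2 = 172.2→172) → #8e25ac
20%: (129 + 25.2 = 154.2→154, 13 + 48.4 = 61.4→61, 163 + 18.4 = 181.4→181) → #9a3db5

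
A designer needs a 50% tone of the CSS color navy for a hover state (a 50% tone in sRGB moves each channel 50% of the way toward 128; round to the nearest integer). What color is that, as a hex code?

#404080

CSS navy is rgb(0, 0, 128).
Per channel, c → c + 0.5(128 − c):
  R: 0 + 0.5×(128−0) = 0 + 64 = 64 → 64
  G: 0 + 0.5×(128−0) = 0 + 64 = 64 → 64
  B: 128 + 0 = 128 → 128
rgb(64, 64, 128) = #404080.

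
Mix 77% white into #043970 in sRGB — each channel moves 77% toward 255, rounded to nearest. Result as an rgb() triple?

#043970 is rgb(4, 57, 112).
Per channel, c → c + 0.77(255 − c):
  R: 4 + 0.77×(255−4) = 4 + 193.27 = 197.27 → 197
  G: 57 + 152.46 = 209.46 → 209
  B: 112 + 110.11 = 222.11 → 222

rgb(197, 209, 222)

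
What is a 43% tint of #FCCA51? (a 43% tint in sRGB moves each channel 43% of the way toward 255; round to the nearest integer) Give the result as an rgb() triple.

rgb(253, 225, 156)

#FCCA51 is rgb(252, 202, 81).
Lerp each channel 43% toward 255:
  R: 252 + 0.43×(255−252) = 252 + 1.29 = 253.29 → 253
  G: 202 + 22.79 = 224.79 → 225
  B: 81 + 74.82 = 155.82 → 156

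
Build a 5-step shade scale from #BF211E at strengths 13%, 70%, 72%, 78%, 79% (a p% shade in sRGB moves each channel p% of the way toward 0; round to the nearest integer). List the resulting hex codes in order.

#BF211E is rgb(191, 33, 30).
13%: (191 − 24.83 = 166.17→166, 33 − 4.29 = 28.71→29, 30 − 3.9 = 26.1→26) → #A61D1A
70%: (191 − 133.7 = 57.3→57, 33 − 23.1 = 9.9→10, 30 − 21 = 9→9) → #390A09
72%: (191 − 137.52 = 53.48→53, 33 − 23.76 = 9.24→9, 30 − 21.6 = 8.4→8) → #350908
78%: (191 − 148.98 = 42.02→42, 33 − 25.74 = 7.26→7, 30 − 23.4 = 6.6→7) → #2A0707
79%: (191 − 150.89 = 40.11→40, 33 − 26.07 = 6.93→7, 30 − 23.7 = 6.3→6) → #280706

#A61D1A, #390A09, #350908, #2A0707, #280706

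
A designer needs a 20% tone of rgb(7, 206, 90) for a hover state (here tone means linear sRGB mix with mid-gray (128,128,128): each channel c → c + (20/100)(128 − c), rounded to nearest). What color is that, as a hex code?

#1FBE62

Lerp each channel 20% toward 128:
  R: 7 + 0.2×(128−7) = 7 + 24.2 = 31.2 → 31
  G: 206 + 0.2×(128−206) = 206 − 15.6 = 190.4 → 190
  B: 90 + 7.6 = 97.6 → 98
rgb(31, 190, 98) = #1FBE62.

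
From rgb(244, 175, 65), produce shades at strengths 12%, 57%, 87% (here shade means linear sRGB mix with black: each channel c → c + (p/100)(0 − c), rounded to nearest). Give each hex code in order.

12%: (244 − 29.28 = 214.72→215, 175 − 21 = 154→154, 65 − 7.8 = 57.2→57) → #D79A39
57%: (244 − 139.08 = 104.92→105, 175 − 99.75 = 75.25→75, 65 − 37.05 = 27.95→28) → #694B1C
87%: (244 − 212.28 = 31.72→32, 175 − 152.25 = 22.75→23, 65 − 56.55 = 8.45→8) → #201708

#D79A39, #694B1C, #201708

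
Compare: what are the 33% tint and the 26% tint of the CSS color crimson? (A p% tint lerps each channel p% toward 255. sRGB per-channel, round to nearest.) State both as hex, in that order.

CSS crimson is rgb(220, 20, 60).
33% tint:
  R: 220 + 0.33×(255−220) = 220 + 11.55 = 231.55 → 232
  G: 20 + 0.33×(255−20) = 20 + 77.55 = 97.55 → 98
  B: 60 + 0.33×(255−60) = 60 + 64.35 = 124.35 → 124
  → #E8627C
26% tint:
  R: 220 + 0.26×(255−220) = 220 + 9.1 = 229.1 → 229
  G: 20 + 61.1 = 81.1 → 81
  B: 60 + 0.26×(255−60) = 60 + 50.7 = 110.7 → 111
  → #E5516F

#E8627C, #E5516F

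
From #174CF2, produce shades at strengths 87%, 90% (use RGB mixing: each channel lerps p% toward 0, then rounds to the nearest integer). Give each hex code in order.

#030A1F, #020818

#174CF2 is rgb(23, 76, 242).
87%: (23 − 20.01 = 2.99→3, 76 − 66.12 = 9.88→10, 242 − 210.54 = 31.46→31) → #030A1F
90%: (23 − 20.7 = 2.3→2, 76 − 68.4 = 7.6→8, 242 − 217.8 = 24.2→24) → #020818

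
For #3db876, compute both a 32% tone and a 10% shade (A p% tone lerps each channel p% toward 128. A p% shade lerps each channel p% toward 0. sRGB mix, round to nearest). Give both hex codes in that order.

#3db876 is rgb(61, 184, 118).
32% tone:
  R: 61 + 21.44 = 82.44 → 82
  G: 184 + 0.32×(128−184) = 184 − 17.92 = 166.08 → 166
  B: 118 + 3.2 = 121.2 → 121
  → #52a679
10% shade:
  R: 61 − 6.1 = 54.9 → 55
  G: 184 + 0.1×(0−184) = 184 − 18.4 = 165.6 → 166
  B: 118 + 0.1×(0−118) = 118 − 11.8 = 106.2 → 106
  → #37a66a

#52a679, #37a66a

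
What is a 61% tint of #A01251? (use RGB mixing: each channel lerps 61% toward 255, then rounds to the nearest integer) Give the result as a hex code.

#DAA3BB

#A01251 is rgb(160, 18, 81).
Lerp each channel 61% toward 255:
  R: 160 + 0.61×(255−160) = 160 + 57.95 = 217.95 → 218
  G: 18 + 0.61×(255−18) = 18 + 144.57 = 162.57 → 163
  B: 81 + 106.14 = 187.14 → 187
rgb(218, 163, 187) = #DAA3BB.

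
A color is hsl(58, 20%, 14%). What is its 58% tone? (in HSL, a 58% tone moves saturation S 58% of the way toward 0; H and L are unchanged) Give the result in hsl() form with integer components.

S moves 58% from 20 toward 0: 20 − 11.6 = 8.4 → 8.
H and L are unchanged.

hsl(58, 8%, 14%)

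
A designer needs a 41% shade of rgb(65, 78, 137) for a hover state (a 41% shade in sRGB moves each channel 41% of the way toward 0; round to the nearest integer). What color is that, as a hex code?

#262e51

Lerp each channel 41% toward 0:
  R: 65 − 26.65 = 38.35 → 38
  G: 78 + 0.41×(0−78) = 78 − 31.98 = 46.02 → 46
  B: 137 + 0.41×(0−137) = 137 − 56.17 = 80.83 → 81
rgb(38, 46, 81) = #262e51.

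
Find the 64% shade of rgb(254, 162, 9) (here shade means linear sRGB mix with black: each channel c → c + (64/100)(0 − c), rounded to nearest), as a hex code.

#5B3A03

A 64% shade moves each channel 64% toward 0:
  R: 254 − 162.56 = 91.44 → 91
  G: 162 + 0.64×(0−162) = 162 − 103.68 = 58.32 → 58
  B: 9 + 0.64×(0−9) = 9 − 5.76 = 3.24 → 3
rgb(91, 58, 3) = #5B3A03.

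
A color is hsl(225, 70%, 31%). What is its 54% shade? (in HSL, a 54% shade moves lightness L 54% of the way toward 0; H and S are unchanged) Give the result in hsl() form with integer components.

hsl(225, 70%, 14%)

L moves 54% from 31 toward 0: 31 − 16.74 = 14.26 → 14.
H and S are unchanged.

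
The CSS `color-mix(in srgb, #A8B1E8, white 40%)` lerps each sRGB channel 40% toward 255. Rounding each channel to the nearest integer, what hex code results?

#A8B1E8 is rgb(168, 177, 232).
Per channel, c → c + 0.4(255 − c):
  R: 168 + 0.4×(255−168) = 168 + 34.8 = 202.8 → 203
  G: 177 + 0.4×(255−177) = 177 + 31.2 = 208.2 → 208
  B: 232 + 0.4×(255−232) = 232 + 9.2 = 241.2 → 241
rgb(203, 208, 241) = #CBD0F1.

#CBD0F1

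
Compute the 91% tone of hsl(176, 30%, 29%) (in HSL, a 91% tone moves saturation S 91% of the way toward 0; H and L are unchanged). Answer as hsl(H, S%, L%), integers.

S moves 91% from 30 toward 0: 30 − 27.3 = 2.7 → 3.
H and L are unchanged.

hsl(176, 3%, 29%)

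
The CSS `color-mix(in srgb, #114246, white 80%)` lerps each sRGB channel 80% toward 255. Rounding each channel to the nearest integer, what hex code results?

#CFD9DA

#114246 is rgb(17, 66, 70).
Lerp each channel 80% toward 255:
  R: 17 + 0.8×(255−17) = 17 + 190.4 = 207.4 → 207
  G: 66 + 151.2 = 217.2 → 217
  B: 70 + 148 = 218 → 218
rgb(207, 217, 218) = #CFD9DA.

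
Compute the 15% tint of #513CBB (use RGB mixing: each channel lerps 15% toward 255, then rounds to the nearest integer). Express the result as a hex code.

#513CBB is rgb(81, 60, 187).
Per channel, c → c + 0.15(255 − c):
  R: 81 + 0.15×(255−81) = 81 + 26.1 = 107.1 → 107
  G: 60 + 29.25 = 89.25 → 89
  B: 187 + 10.2 = 197.2 → 197
rgb(107, 89, 197) = #6B59C5.

#6B59C5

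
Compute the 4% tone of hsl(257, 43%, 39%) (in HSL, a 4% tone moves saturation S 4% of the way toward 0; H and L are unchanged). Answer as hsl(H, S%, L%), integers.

S moves 4% from 43 toward 0: 43 − 1.72 = 41.28 → 41.
H and L are unchanged.

hsl(257, 41%, 39%)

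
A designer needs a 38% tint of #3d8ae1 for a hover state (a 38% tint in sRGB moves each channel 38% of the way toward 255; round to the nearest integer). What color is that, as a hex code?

#87b6ec

#3d8ae1 is rgb(61, 138, 225).
A 38% tint moves each channel 38% toward 255:
  R: 61 + 73.72 = 134.72 → 135
  G: 138 + 44.46 = 182.46 → 182
  B: 225 + 0.38×(255−225) = 225 + 11.4 = 236.4 → 236
rgb(135, 182, 236) = #87b6ec.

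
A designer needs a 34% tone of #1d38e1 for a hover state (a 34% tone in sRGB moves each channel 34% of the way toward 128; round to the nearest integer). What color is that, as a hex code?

#1d38e1 is rgb(29, 56, 225).
Per channel, c → c + 0.34(128 − c):
  R: 29 + 0.34×(128−29) = 29 + 33.66 = 62.66 → 63
  G: 56 + 0.34×(128−56) = 56 + 24.48 = 80.48 → 80
  B: 225 + 0.34×(128−225) = 225 − 32.98 = 192.02 → 192
rgb(63, 80, 192) = #3f50c0.

#3f50c0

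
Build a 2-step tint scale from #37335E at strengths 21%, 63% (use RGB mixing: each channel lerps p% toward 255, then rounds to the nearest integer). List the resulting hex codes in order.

#37335E is rgb(55, 51, 94).
21%: (55 + 42 = 97→97, 51 + 42.84 = 93.84→94, 94 + 33.81 = 127.81→128) → #615E80
63%: (55 + 126 = 181→181, 51 + 128.52 = 179.52→180, 94 + 101.43 = 195.43→195) → #B5B4C3

#615E80, #B5B4C3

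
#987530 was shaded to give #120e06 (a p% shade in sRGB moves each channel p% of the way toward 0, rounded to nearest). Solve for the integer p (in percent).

88%

#987530 is rgb(152, 117, 48); #120e06 is rgb(18, 14, 6).
On the R channel (widest range): 18 ≈ 152 + (p/100)(0 − 152), so p ≈ 100×(18 − 152)/(0 − 152) = -13400/-152 = 88.16.
p = 88 reproduces all three channels after rounding.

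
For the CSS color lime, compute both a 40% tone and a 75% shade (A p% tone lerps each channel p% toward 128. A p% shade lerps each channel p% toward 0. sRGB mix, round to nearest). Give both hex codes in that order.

CSS lime is rgb(0, 255, 0).
40% tone:
  R: 0 + 51.2 = 51.2 → 51
  G: 255 − 50.8 = 204.2 → 204
  B: 0 + 51.2 = 51.2 → 51
  → #33CC33
75% shade:
  R: 0 + 0 = 0 → 0
  G: 255 + 0.75×(0−255) = 255 − 191.25 = 63.75 → 64
  B: 0 + 0.75×(0−0) = 0 + 0 = 0 → 0
  → #004000

#33CC33, #004000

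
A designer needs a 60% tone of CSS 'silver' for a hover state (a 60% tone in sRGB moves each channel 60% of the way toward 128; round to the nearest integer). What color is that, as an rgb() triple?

rgb(154, 154, 154)

CSS silver is rgb(192, 192, 192).
Per channel, c → c + 0.6(128 − c):
  R: 192 + 0.6×(128−192) = 192 − 38.4 = 153.6 → 154
  G: 192 − 38.4 = 153.6 → 154
  B: 192 + 0.6×(128−192) = 192 − 38.4 = 153.6 → 154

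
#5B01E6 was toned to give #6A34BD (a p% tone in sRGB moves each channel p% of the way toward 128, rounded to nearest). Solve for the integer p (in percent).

40%

#5B01E6 is rgb(91, 1, 230); #6A34BD is rgb(106, 52, 189).
On the G channel (widest range): 52 ≈ 1 + (p/100)(128 − 1), so p ≈ 100×(52 − 1)/(128 − 1) = 5100/127 = 40.16.
p = 40 reproduces all three channels after rounding.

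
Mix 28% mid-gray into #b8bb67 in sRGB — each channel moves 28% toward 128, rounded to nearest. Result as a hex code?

#b8bb67 is rgb(184, 187, 103).
Per channel, c → c + 0.28(128 − c):
  R: 184 + 0.28×(128−184) = 184 − 15.68 = 168.32 → 168
  G: 187 + 0.28×(128−187) = 187 − 16.52 = 170.48 → 170
  B: 103 + 0.28×(128−103) = 103 + 7 = 110 → 110
rgb(168, 170, 110) = #a8aa6e.

#a8aa6e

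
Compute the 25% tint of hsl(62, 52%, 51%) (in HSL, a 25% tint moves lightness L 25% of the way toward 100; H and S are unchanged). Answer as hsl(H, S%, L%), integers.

L moves 25% from 51 toward 100: 51 + 12.25 = 63.25 → 63.
H and S are unchanged.

hsl(62, 52%, 63%)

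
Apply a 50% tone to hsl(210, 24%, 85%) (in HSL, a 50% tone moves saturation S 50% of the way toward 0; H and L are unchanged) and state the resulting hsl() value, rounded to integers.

hsl(210, 12%, 85%)

S moves 50% from 24 toward 0: 24 − 12 = 12 → 12.
H and L are unchanged.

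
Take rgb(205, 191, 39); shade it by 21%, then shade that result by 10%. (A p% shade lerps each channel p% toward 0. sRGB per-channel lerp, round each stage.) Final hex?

Lerp each channel 21% toward 0:
  R: 205 − 43.05 = 161.95 → 162
  G: 191 + 0.21×(0−191) = 191 − 40.11 = 150.89 → 151
  B: 39 + 0.21×(0−39) = 39 − 8.19 = 30.81 → 31
After the shade: rgb(162, 151, 31) = #A2971F.
Lerp each channel 10% toward 0:
  R: 162 + 0.1×(0−162) = 162 − 16.2 = 145.8 → 146
  G: 151 − 15.1 = 135.9 → 136
  B: 31 − 3.1 = 27.9 → 28
rgb(146, 136, 28) = #92881C.

#92881C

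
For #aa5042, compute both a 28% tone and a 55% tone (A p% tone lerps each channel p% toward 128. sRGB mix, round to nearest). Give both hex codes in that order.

#aa5042 is rgb(170, 80, 66).
28% tone:
  R: 170 − 11.76 = 158.24 → 158
  G: 80 + 13.44 = 93.44 → 93
  B: 66 + 17.36 = 83.36 → 83
  → #9e5d53
55% tone:
  R: 170 + 0.55×(128−170) = 170 − 23.1 = 146.9 → 147
  G: 80 + 26.4 = 106.4 → 106
  B: 66 + 0.55×(128−66) = 66 + 34.1 = 100.1 → 100
  → #936a64

#9e5d53, #936a64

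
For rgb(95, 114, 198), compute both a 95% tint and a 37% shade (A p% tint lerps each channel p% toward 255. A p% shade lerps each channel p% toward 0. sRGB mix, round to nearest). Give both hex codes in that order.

#F7F8FC, #3C487D

95% tint:
  R: 95 + 0.95×(255−95) = 95 + 152 = 247 → 247
  G: 114 + 133.95 = 247.95 → 248
  B: 198 + 0.95×(255−198) = 198 + 54.15 = 252.15 → 252
  → #F7F8FC
37% shade:
  R: 95 + 0.37×(0−95) = 95 − 35.15 = 59.85 → 60
  G: 114 − 42.18 = 71.82 → 72
  B: 198 + 0.37×(0−198) = 198 − 73.26 = 124.74 → 125
  → #3C487D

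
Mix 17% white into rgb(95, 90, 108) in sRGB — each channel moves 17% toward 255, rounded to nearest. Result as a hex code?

Lerp each channel 17% toward 255:
  R: 95 + 0.17×(255−95) = 95 + 27.2 = 122.2 → 122
  G: 90 + 28.05 = 118.05 → 118
  B: 108 + 0.17×(255−108) = 108 + 24.99 = 132.99 → 133
rgb(122, 118, 133) = #7a7685.

#7a7685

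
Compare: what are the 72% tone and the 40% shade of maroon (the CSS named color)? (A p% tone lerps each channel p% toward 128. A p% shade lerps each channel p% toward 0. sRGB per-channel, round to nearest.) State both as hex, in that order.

#805C5C, #4D0000

CSS maroon is rgb(128, 0, 0).
72% tone:
  R: 128 + 0.72×(128−128) = 128 + 0 = 128 → 128
  G: 0 + 0.72×(128−0) = 0 + 92.16 = 92.16 → 92
  B: 0 + 92.16 = 92.16 → 92
  → #805C5C
40% shade:
  R: 128 + 0.4×(0−128) = 128 − 51.2 = 76.8 → 77
  G: 0 + 0.4×(0−0) = 0 + 0 = 0 → 0
  B: 0 + 0.4×(0−0) = 0 + 0 = 0 → 0
  → #4D0000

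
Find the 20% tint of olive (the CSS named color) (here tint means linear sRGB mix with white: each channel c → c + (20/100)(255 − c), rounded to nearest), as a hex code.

#999933

CSS olive is rgb(128, 128, 0).
Lerp each channel 20% toward 255:
  R: 128 + 0.2×(255−128) = 128 + 25.4 = 153.4 → 153
  G: 128 + 25.4 = 153.4 → 153
  B: 0 + 51 = 51 → 51
rgb(153, 153, 51) = #999933.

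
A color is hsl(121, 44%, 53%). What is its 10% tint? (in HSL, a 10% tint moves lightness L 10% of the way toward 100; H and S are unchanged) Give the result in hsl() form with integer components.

hsl(121, 44%, 58%)

L moves 10% from 53 toward 100: 53 + 4.7 = 57.7 → 58.
H and S are unchanged.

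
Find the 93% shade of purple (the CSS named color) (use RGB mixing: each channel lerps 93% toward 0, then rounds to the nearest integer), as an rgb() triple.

rgb(9, 0, 9)

CSS purple is rgb(128, 0, 128).
Per channel, c → c + 0.93(0 − c):
  R: 128 + 0.93×(0−128) = 128 − 119.04 = 8.96 → 9
  G: 0 + 0.93×(0−0) = 0 + 0 = 0 → 0
  B: 128 − 119.04 = 8.96 → 9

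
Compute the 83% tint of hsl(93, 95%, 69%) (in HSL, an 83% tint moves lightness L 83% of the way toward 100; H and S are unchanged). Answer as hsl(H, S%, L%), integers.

L moves 83% from 69 toward 100: 69 + 25.73 = 94.73 → 95.
H and S are unchanged.

hsl(93, 95%, 95%)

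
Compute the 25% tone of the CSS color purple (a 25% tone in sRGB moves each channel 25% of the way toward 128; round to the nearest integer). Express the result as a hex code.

CSS purple is rgb(128, 0, 128).
A 25% tone moves each channel 25% toward 128:
  R: 128 + 0.25×(128−128) = 128 + 0 = 128 → 128
  G: 0 + 32 = 32 → 32
  B: 128 + 0.25×(128−128) = 128 + 0 = 128 → 128
rgb(128, 32, 128) = #802080.

#802080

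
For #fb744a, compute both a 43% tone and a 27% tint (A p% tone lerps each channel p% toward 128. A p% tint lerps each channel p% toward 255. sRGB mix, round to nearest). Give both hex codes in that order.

#c67961, #fc9a7b

#fb744a is rgb(251, 116, 74).
43% tone:
  R: 251 − 52.89 = 198.11 → 198
  G: 116 + 0.43×(128−116) = 116 + 5.16 = 121.16 → 121
  B: 74 + 0.43×(128−74) = 74 + 23.22 = 97.22 → 97
  → #c67961
27% tint:
  R: 251 + 1.08 = 252.08 → 252
  G: 116 + 37.53 = 153.53 → 154
  B: 74 + 48.87 = 122.87 → 123
  → #fc9a7b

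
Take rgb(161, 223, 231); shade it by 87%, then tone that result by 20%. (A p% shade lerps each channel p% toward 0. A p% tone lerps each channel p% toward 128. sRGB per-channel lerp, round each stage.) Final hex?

#2a3132

An 87% shade moves each channel 87% toward 0:
  R: 161 − 140.07 = 20.93 → 21
  G: 223 + 0.87×(0−223) = 223 − 194.01 = 28.99 → 29
  B: 231 + 0.87×(0−231) = 231 − 200.97 = 30.03 → 30
After the shade: rgb(21, 29, 30) = #151d1e.
Lerp each channel 20% toward 128:
  R: 21 + 21.4 = 42.4 → 42
  G: 29 + 19.8 = 48.8 → 49
  B: 30 + 0.2×(128−30) = 30 + 19.6 = 49.6 → 50
rgb(42, 49, 50) = #2a3132.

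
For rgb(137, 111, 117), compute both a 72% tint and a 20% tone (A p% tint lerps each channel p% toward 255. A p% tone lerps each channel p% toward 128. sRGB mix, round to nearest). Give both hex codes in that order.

#ded7d8, #877277

72% tint:
  R: 137 + 84.96 = 221.96 → 222
  G: 111 + 0.72×(255−111) = 111 + 103.68 = 214.68 → 215
  B: 117 + 99.36 = 216.36 → 216
  → #ded7d8
20% tone:
  R: 137 − 1.8 = 135.2 → 135
  G: 111 + 0.2×(128−111) = 111 + 3.4 = 114.4 → 114
  B: 117 + 0.2×(128−117) = 117 + 2.2 = 119.2 → 119
  → #877277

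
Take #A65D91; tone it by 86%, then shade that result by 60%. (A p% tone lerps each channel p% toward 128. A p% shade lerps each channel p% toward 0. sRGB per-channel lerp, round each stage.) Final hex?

#353134

#A65D91 is rgb(166, 93, 145).
Per channel, c → c + 0.86(128 − c):
  R: 166 + 0.86×(128−166) = 166 − 32.68 = 133.32 → 133
  G: 93 + 0.86×(128−93) = 93 + 30.1 = 123.1 → 123
  B: 145 − 14.62 = 130.38 → 130
After the tone: rgb(133, 123, 130) = #857B82.
Lerp each channel 60% toward 0:
  R: 133 − 79.8 = 53.2 → 53
  G: 123 + 0.6×(0−123) = 123 − 73.8 = 49.2 → 49
  B: 130 + 0.6×(0−130) = 130 − 78 = 52 → 52
rgb(53, 49, 52) = #353134.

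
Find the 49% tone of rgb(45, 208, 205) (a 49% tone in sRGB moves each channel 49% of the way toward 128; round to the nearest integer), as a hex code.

#56A9A7

A 49% tone moves each channel 49% toward 128:
  R: 45 + 0.49×(128−45) = 45 + 40.67 = 85.67 → 86
  G: 208 − 39.2 = 168.8 → 169
  B: 205 − 37.73 = 167.27 → 167
rgb(86, 169, 167) = #56A9A7.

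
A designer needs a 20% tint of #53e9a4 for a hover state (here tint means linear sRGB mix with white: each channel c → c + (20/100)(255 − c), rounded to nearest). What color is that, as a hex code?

#75edb6

#53e9a4 is rgb(83, 233, 164).
A 20% tint moves each channel 20% toward 255:
  R: 83 + 0.2×(255−83) = 83 + 34.4 = 117.4 → 117
  G: 233 + 4.4 = 237.4 → 237
  B: 164 + 18.2 = 182.2 → 182
rgb(117, 237, 182) = #75edb6.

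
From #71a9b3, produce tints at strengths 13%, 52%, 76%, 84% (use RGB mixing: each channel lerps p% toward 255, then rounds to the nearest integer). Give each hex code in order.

#83b4bd, #bbd6db, #ddeaed, #e8f1f3

#71a9b3 is rgb(113, 169, 179).
13%: (113 + 18.46 = 131.46→131, 169 + 11.18 = 180.18→180, 179 + 9.88 = 188.88→189) → #83b4bd
52%: (113 + 73.84 = 186.84→187, 169 + 44.72 = 213.72→214, 179 + 39.52 = 218.52→219) → #bbd6db
76%: (113 + 107.92 = 220.92→221, 169 + 65.36 = 234.36→234, 179 + 57.76 = 236.76→237) → #ddeaed
84%: (113 + 119.28 = 232.28→232, 169 + 72.24 = 241.24→241, 179 + 63.84 = 242.84→243) → #e8f1f3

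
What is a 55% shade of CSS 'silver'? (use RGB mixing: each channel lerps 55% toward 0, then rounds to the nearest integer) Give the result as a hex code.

#565656

CSS silver is rgb(192, 192, 192).
Lerp each channel 55% toward 0:
  R: 192 + 0.55×(0−192) = 192 − 105.6 = 86.4 → 86
  G: 192 + 0.55×(0−192) = 192 − 105.6 = 86.4 → 86
  B: 192 − 105.6 = 86.4 → 86
rgb(86, 86, 86) = #565656.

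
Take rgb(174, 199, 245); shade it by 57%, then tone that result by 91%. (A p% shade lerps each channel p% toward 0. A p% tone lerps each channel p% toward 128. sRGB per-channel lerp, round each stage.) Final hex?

Per channel, c → c + 0.57(0 − c):
  R: 174 + 0.57×(0−174) = 174 − 99.18 = 74.82 → 75
  G: 199 + 0.57×(0−199) = 199 − 113.43 = 85.57 → 86
  B: 245 − 139.65 = 105.35 → 105
After the shade: rgb(75, 86, 105) = #4B5669.
Lerp each channel 91% toward 128:
  R: 75 + 0.91×(128−75) = 75 + 48.23 = 123.23 → 123
  G: 86 + 0.91×(128−86) = 86 + 38.22 = 124.22 → 124
  B: 105 + 20.93 = 125.93 → 126
rgb(123, 124, 126) = #7B7C7E.

#7B7C7E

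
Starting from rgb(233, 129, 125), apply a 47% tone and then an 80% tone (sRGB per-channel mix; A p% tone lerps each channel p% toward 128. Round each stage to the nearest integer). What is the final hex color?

#8b8080

Lerp each channel 47% toward 128:
  R: 233 + 0.47×(128−233) = 233 − 49.35 = 183.65 → 184
  G: 129 + 0.47×(128−129) = 129 − 0.47 = 128.53 → 129
  B: 125 + 0.47×(128−125) = 125 + 1.41 = 126.41 → 126
After the tone: rgb(184, 129, 126) = #b8817e.
Per channel, c → c + 0.8(128 − c):
  R: 184 + 0.8×(128−184) = 184 − 44.8 = 139.2 → 139
  G: 129 − 0.8 = 128.2 → 128
  B: 126 + 0.8×(128−126) = 126 + 1.6 = 127.6 → 128
rgb(139, 128, 128) = #8b8080.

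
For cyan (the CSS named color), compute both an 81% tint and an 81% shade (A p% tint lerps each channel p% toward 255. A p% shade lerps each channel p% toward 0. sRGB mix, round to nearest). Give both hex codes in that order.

#CFFFFF, #003030

CSS cyan is rgb(0, 255, 255).
81% tint:
  R: 0 + 206.55 = 206.55 → 207
  G: 255 + 0.81×(255−255) = 255 + 0 = 255 → 255
  B: 255 + 0.81×(255−255) = 255 + 0 = 255 → 255
  → #CFFFFF
81% shade:
  R: 0 + 0 = 0 → 0
  G: 255 + 0.81×(0−255) = 255 − 206.55 = 48.45 → 48
  B: 255 + 0.81×(0−255) = 255 − 206.55 = 48.45 → 48
  → #003030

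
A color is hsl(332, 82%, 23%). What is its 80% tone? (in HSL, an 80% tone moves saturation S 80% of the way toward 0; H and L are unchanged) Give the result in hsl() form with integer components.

hsl(332, 16%, 23%)

S moves 80% from 82 toward 0: 82 − 65.6 = 16.4 → 16.
H and L are unchanged.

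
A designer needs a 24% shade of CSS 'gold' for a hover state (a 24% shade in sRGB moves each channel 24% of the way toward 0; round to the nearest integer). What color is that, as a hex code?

CSS gold is rgb(255, 215, 0).
Lerp each channel 24% toward 0:
  R: 255 + 0.24×(0−255) = 255 − 61.2 = 193.8 → 194
  G: 215 − 51.6 = 163.4 → 163
  B: 0 + 0 = 0 → 0
rgb(194, 163, 0) = #c2a300.

#c2a300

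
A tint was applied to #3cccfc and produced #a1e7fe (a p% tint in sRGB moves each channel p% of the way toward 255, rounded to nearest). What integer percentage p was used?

#3cccfc is rgb(60, 204, 252); #a1e7fe is rgb(161, 231, 254).
On the R channel (widest range): 161 ≈ 60 + (p/100)(255 − 60), so p ≈ 100×(161 − 60)/(255 − 60) = 10100/195 = 51.79.
p = 52 reproduces all three channels after rounding.

52%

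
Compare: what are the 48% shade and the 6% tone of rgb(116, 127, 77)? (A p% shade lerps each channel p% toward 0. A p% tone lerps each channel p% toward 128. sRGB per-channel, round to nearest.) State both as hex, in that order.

48% shade:
  R: 116 + 0.48×(0−116) = 116 − 55.68 = 60.32 → 60
  G: 127 − 60.96 = 66.04 → 66
  B: 77 − 36.96 = 40.04 → 40
  → #3c4228
6% tone:
  R: 116 + 0.72 = 116.72 → 117
  G: 127 + 0.06 = 127.06 → 127
  B: 77 + 3.06 = 80.06 → 80
  → #757f50

#3c4228, #757f50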